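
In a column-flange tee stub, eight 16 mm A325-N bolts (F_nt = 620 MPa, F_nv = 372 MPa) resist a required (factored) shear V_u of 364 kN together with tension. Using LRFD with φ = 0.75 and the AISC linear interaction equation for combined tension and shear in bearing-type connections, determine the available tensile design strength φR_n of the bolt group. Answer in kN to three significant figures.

366 kN

A_b = π·16²/4 = 201.1 mm²; f_rv = 364 × 1000 / (8 × 201.1) = 226.3 MPa.
F'_nt = 1.3 F_nt − (F_nt / φF_nv) f_rv = 1.3·620 − (620/(0.75·372))·226.3 = 303.1 MPa, capped at F_nt → F'_nt = 303.1 MPa.
R_n = F'_nt · A_b · n = 303.1 × 201.1 × 8 / 1000 = 487.6 kN.
Design strength φR_n = 0.75 × 487.6 = 366 kN.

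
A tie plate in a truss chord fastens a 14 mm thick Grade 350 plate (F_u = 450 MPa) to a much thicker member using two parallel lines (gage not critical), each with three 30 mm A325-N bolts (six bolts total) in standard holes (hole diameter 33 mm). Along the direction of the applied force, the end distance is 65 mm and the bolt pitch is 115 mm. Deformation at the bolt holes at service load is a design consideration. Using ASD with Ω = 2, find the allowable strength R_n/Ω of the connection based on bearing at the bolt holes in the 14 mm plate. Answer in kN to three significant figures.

1270 kN

Per bolt r_n = 1.2 l_c t F_u ≤ 2.4 d t F_u; upper limit = 2.4 × 30 × 14 × 450 / 1000 = 453.6 kN.
Edge bolt: l_c = 65 − 33/2 = 48.5 mm → 1.2 × 48.5 × 14 × 450 / 1000 = 366.7 → r_n = 366.7 kN.
Interior bolts: l_c = 115 − 33 = 82 mm → 1.2 × 82 × 14 × 450 / 1000 = 619.9 → r_n = 453.6 kN.
R_n = 2 × 366.7 + 4 × 453.6 = 2548 kN.
Allowable strength R_n/Ω = 2548 / 2 = 1270 kN.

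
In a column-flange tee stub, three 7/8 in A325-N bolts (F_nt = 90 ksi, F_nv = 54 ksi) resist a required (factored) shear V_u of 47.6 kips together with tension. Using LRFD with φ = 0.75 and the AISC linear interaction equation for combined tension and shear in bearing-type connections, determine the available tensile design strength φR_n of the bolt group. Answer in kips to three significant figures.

A_b = π·0.875²/4 = 0.6013 in²; f_rv = 47.6 / (3 × 0.6013) = 26.39 ksi.
F'_nt = 1.3 F_nt − (F_nt / φF_nv) f_rv = 1.3·90 − (90/(0.75·54))·26.39 = 58.36 ksi, capped at F_nt → F'_nt = 58.36 ksi.
R_n = F'_nt · A_b · n = 58.36 × 0.6013 × 3 = 105.3 kips.
Design strength φR_n = 0.75 × 105.3 = 79 kips.

79 kips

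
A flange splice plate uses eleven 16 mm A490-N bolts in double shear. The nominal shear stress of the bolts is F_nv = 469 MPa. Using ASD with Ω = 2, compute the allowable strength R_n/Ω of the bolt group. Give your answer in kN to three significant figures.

A_b = π × 16² / 4 = 201.1 mm².
R_n = F_nv · A_b · n · n_s = 469 × 201.1 × 11 × 2 / 1000 = 2075 kN.
Allowable strength R_n/Ω = 2075 / 2 = 1040 kN.

1040 kN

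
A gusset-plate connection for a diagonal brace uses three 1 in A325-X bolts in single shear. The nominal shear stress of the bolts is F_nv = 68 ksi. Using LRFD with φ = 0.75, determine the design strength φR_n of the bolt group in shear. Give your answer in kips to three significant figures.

A_b = π × 1² / 4 = 0.7854 in².
R_n = F_nv · A_b · n · n_s = 68 × 0.7854 × 3 × 1 = 160.2 kips.
Design strength φR_n = 0.75 × 160.2 = 120 kips.

120 kips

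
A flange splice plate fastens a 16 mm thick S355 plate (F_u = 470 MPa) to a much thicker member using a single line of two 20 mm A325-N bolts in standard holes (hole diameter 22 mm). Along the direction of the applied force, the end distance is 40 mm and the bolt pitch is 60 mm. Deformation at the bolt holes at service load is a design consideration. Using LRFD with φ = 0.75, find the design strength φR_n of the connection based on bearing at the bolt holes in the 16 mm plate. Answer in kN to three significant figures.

Per bolt r_n = 1.2 l_c t F_u ≤ 2.4 d t F_u; upper limit = 2.4 × 20 × 16 × 470 / 1000 = 361 kN.
Edge bolt: l_c = 40 − 22/2 = 29 mm → 1.2 × 29 × 16 × 470 / 1000 = 261.7 → r_n = 261.7 kN.
Interior bolts: l_c = 60 − 22 = 38 mm → 1.2 × 38 × 16 × 470 / 1000 = 342.9 → r_n = 342.9 kN.
R_n = 1 × 261.7 + 1 × 342.9 = 604.6 kN.
Design strength φR_n = 0.75 × 604.6 = 453 kN.

453 kN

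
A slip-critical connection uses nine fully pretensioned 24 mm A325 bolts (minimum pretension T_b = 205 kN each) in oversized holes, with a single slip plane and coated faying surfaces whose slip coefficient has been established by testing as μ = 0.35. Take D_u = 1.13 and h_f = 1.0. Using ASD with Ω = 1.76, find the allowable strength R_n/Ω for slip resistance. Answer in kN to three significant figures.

R_n = μ · D_u · h_f · T_b · n_s · n_b = 0.35 × 1.13 × 1.0 × 205 × 1 × 9 = 729.7 kN.
Allowable strength R_n/Ω = 729.7 / 1.76 = 415 kN.

415 kN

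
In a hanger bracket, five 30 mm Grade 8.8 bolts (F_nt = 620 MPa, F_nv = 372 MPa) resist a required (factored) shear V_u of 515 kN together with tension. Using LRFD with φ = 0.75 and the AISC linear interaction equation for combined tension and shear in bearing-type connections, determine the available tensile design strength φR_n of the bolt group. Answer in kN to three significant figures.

1280 kN

A_b = π·30²/4 = 706.9 mm²; f_rv = 515 × 1000 / (5 × 706.9) = 145.7 MPa.
F'_nt = 1.3 F_nt − (F_nt / φF_nv) f_rv = 1.3·620 − (620/(0.75·372))·145.7 = 482.2 MPa, capped at F_nt → F'_nt = 482.2 MPa.
R_n = F'_nt · A_b · n = 482.2 × 706.9 × 5 / 1000 = 1704 kN.
Design strength φR_n = 0.75 × 1704 = 1280 kN.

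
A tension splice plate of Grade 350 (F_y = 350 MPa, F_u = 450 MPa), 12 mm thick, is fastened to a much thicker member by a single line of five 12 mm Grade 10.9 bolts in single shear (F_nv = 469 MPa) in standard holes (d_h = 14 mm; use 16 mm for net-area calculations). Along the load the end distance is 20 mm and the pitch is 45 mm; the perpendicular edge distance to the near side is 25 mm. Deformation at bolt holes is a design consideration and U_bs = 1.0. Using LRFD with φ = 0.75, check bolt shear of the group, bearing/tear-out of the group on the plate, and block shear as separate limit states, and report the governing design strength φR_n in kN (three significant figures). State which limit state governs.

Bolt shear: A_b = π·12²/4 = 113.1 mm²; R_n = 469 × 113.1 × 5 × 1 / 1000 = 265.2 kN → 0.75 × 265.2 = 199 kN.
Bearing: edge l_c = 13, r_n = 84.24 kN; interior l_c = 31, r_n = 155.5 kN; R_n = 84.24 + 4·155.5 = 706.3 kN → 530 kN.
Block shear: A_gv = 2400, A_nv = 1536, A_nt = 204 mm²; R_n = min(0.6F_uA_nv, 0.6F_yA_gv) + U_bs·F_u·A_nt = 506.5 kN → 380 kN.
Bolt shear governs: 199 kN.

199 kN (bolt shear governs)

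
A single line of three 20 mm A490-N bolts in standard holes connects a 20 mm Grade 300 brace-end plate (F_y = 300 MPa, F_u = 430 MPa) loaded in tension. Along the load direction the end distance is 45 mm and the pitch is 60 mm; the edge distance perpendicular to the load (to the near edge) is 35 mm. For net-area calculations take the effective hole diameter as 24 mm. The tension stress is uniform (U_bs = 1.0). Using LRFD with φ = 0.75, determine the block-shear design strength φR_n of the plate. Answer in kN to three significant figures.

555 kN

Shear plane L_v = 45 + 2·60 = 165 mm; A_gv = 165 × 20 = 3300 mm².
A_nv = (165 − 2.5·24) × 20 = 2100 mm².
A_nt = (35 − 0.5·24) × 20 = 460 mm².
0.6 F_u A_nv = 541.8 kN; 0.6 F_y A_gv = 594 kN → shear rupture governs the shear term.
R_n = 541.8 + 1.0 × 430 × 460 / 1000 = 739.6 kN.
Design strength φR_n = 0.75 × 739.6 = 555 kN.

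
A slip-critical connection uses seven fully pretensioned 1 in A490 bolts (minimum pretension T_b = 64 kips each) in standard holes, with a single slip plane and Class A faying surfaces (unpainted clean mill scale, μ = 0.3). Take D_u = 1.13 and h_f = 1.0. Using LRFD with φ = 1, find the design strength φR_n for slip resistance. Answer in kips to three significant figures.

152 kips

R_n = μ · D_u · h_f · T_b · n_s · n_b = 0.3 × 1.13 × 1.0 × 64 × 1 × 7 = 151.9 kips.
Design strength φR_n = 1 × 151.9 = 152 kips.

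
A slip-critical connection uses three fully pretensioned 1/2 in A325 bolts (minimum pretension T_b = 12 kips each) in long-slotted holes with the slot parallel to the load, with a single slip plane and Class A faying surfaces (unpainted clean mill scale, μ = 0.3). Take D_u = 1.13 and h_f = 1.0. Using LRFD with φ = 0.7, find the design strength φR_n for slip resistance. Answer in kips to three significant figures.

R_n = μ · D_u · h_f · T_b · n_s · n_b = 0.3 × 1.13 × 1.0 × 12 × 1 × 3 = 12.2 kips.
Design strength φR_n = 0.7 × 12.2 = 8.54 kips.

8.54 kips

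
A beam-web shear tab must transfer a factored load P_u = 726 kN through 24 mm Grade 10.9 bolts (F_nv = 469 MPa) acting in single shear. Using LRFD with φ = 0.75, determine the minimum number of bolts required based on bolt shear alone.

A_b = π·24²/4 = 452.4 mm².
Per-bolt design strength φR_n = 0.75 × 469 × 452.4 × 1 / 1000 = 159.1 kN.
n ≥ 726 / 159.1 = 4.562 → use 5 bolts.

5 bolts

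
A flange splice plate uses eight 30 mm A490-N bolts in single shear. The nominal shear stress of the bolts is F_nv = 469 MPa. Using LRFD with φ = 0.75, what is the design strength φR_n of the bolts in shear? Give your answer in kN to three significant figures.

A_b = π × 30² / 4 = 706.9 mm².
R_n = F_nv · A_b · n · n_s = 469 × 706.9 × 8 × 1 / 1000 = 2652 kN.
Design strength φR_n = 0.75 × 2652 = 1990 kN.

1990 kN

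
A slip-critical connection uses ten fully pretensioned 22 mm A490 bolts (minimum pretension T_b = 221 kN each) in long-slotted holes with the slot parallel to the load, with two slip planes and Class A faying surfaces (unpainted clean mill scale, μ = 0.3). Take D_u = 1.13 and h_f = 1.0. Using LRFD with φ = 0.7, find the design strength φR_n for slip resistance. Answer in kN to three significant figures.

R_n = μ · D_u · h_f · T_b · n_s · n_b = 0.3 × 1.13 × 1.0 × 221 × 2 × 10 = 1498 kN.
Design strength φR_n = 0.7 × 1498 = 1050 kN.

1050 kN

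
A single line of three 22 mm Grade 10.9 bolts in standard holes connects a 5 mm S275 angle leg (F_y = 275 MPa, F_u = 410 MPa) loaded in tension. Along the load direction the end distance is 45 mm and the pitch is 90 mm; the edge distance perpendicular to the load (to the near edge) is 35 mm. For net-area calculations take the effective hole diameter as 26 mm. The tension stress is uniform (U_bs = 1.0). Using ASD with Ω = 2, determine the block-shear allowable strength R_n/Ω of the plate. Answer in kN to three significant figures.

Shear plane L_v = 45 + 2·90 = 225 mm; A_gv = 225 × 5 = 1125 mm².
A_nv = (225 − 2.5·26) × 5 = 800 mm².
A_nt = (35 − 0.5·26) × 5 = 110 mm².
0.6 F_u A_nv = 196.8 kN; 0.6 F_y A_gv = 185.6 kN → shear yielding governs the shear term.
R_n = 185.6 + 1.0 × 410 × 110 / 1000 = 230.7 kN.
Allowable strength R_n/Ω = 230.7 / 2 = 115 kN.

115 kN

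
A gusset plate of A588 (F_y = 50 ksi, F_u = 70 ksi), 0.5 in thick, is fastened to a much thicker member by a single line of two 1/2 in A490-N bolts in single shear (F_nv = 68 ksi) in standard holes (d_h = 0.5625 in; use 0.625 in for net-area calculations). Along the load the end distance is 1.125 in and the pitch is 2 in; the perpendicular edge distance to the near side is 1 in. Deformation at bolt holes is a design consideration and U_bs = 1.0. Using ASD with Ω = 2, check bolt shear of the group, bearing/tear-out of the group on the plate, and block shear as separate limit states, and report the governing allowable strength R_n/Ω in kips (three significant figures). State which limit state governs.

13.4 kips (bolt shear governs)

Bolt shear: A_b = π·0.5²/4 = 0.1963 in²; R_n = 68 × 0.1963 × 2 × 1 = 26.7 kips → 26.7 / 2 = 13.4 kips.
Bearing: edge l_c = 0.8438, r_n = 35.44 kips; interior l_c = 1.438, r_n = 42 kips; R_n = 35.44 + 1·42 = 77.44 kips → 38.7 kips.
Block shear: A_gv = 1.562, A_nv = 1.094, A_nt = 0.3438 in²; R_n = min(0.6F_uA_nv, 0.6F_yA_gv) + U_bs·F_u·A_nt = 70 kips → 35 kips.
Bolt shear governs: 13.4 kips.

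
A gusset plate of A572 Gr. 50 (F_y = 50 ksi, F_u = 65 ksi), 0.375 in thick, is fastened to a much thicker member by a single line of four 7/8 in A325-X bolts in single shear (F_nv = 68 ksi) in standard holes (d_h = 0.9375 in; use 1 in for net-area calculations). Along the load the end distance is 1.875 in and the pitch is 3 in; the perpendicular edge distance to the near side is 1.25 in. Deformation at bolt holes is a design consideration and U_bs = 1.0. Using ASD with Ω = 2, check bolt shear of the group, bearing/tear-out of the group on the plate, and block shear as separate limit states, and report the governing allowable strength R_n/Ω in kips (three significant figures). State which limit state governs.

Bolt shear: A_b = π·0.875²/4 = 0.6013 in²; R_n = 68 × 0.6013 × 4 × 1 = 163.6 kips → 163.6 / 2 = 81.8 kips.
Bearing: edge l_c = 1.406, r_n = 41.13 kips; interior l_c = 2.062, r_n = 51.19 kips; R_n = 41.13 + 3·51.19 = 194.7 kips → 97.3 kips.
Block shear: A_gv = 4.078, A_nv = 2.766, A_nt = 0.2812 in²; R_n = min(0.6F_uA_nv, 0.6F_yA_gv) + U_bs·F_u·A_nt = 126.1 kips → 63.1 kips.
Block shear governs: 63.1 kips.

63.1 kips (block shear governs)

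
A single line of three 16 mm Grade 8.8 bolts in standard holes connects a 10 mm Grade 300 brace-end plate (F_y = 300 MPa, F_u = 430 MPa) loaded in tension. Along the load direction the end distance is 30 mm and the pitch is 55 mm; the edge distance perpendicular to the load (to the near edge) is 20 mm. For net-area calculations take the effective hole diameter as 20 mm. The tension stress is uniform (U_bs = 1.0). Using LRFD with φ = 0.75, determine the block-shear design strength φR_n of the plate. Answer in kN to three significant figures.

206 kN

Shear plane L_v = 30 + 2·55 = 140 mm; A_gv = 140 × 10 = 1400 mm².
A_nv = (140 − 2.5·20) × 10 = 900 mm².
A_nt = (20 − 0.5·20) × 10 = 100 mm².
0.6 F_u A_nv = 232.2 kN; 0.6 F_y A_gv = 252 kN → shear rupture governs the shear term.
R_n = 232.2 + 1.0 × 430 × 100 / 1000 = 275.2 kN.
Design strength φR_n = 0.75 × 275.2 = 206 kN.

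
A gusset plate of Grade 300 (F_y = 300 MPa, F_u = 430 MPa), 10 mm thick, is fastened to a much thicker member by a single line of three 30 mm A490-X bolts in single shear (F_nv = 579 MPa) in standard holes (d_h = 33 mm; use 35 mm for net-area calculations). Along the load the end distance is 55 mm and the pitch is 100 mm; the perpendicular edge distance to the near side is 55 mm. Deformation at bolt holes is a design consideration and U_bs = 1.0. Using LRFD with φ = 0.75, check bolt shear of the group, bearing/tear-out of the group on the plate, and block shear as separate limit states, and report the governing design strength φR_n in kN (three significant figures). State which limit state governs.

Bolt shear: A_b = π·30²/4 = 706.9 mm²; R_n = 579 × 706.9 × 3 × 1 / 1000 = 1228 kN → 0.75 × 1228 = 921 kN.
Bearing: edge l_c = 38.5, r_n = 198.7 kN; interior l_c = 67, r_n = 309.6 kN; R_n = 198.7 + 2·309.6 = 817.9 kN → 613 kN.
Block shear: A_gv = 2550, A_nv = 1675, A_nt = 375 mm²; R_n = min(0.6F_uA_nv, 0.6F_yA_gv) + U_bs·F_u·A_nt = 593.4 kN → 445 kN.
Block shear governs: 445 kN.

445 kN (block shear governs)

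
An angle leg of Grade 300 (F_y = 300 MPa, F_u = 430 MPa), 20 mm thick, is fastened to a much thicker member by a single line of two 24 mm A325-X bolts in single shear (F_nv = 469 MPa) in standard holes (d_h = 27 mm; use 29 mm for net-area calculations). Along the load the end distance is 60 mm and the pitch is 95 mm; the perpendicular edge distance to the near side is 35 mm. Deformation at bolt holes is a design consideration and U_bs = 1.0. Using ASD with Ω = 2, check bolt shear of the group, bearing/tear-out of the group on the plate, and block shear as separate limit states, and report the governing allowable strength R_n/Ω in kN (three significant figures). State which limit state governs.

212 kN (bolt shear governs)

Bolt shear: A_b = π·24²/4 = 452.4 mm²; R_n = 469 × 452.4 × 2 × 1 / 1000 = 424.3 kN → 424.3 / 2 = 212 kN.
Bearing: edge l_c = 46.5, r_n = 479.9 kN; interior l_c = 68, r_n = 495.4 kN; R_n = 479.9 + 1·495.4 = 975.2 kN → 488 kN.
Block shear: A_gv = 3100, A_nv = 2230, A_nt = 410 mm²; R_n = min(0.6F_uA_nv, 0.6F_yA_gv) + U_bs·F_u·A_nt = 734.3 kN → 367 kN.
Bolt shear governs: 212 kN.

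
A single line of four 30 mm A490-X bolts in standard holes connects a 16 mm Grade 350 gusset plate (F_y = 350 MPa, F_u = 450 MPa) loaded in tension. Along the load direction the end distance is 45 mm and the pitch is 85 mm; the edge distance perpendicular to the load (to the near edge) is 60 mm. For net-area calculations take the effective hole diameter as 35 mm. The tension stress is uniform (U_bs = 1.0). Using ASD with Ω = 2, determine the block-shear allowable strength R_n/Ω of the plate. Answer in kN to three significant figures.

536 kN

Shear plane L_v = 45 + 3·85 = 300 mm; A_gv = 300 × 16 = 4800 mm².
A_nv = (300 − 3.5·35) × 16 = 2840 mm².
A_nt = (60 − 0.5·35) × 16 = 680 mm².
0.6 F_u A_nv = 766.8 kN; 0.6 F_y A_gv = 1008 kN → shear rupture governs the shear term.
R_n = 766.8 + 1.0 × 450 × 680 / 1000 = 1073 kN.
Allowable strength R_n/Ω = 1073 / 2 = 536 kN.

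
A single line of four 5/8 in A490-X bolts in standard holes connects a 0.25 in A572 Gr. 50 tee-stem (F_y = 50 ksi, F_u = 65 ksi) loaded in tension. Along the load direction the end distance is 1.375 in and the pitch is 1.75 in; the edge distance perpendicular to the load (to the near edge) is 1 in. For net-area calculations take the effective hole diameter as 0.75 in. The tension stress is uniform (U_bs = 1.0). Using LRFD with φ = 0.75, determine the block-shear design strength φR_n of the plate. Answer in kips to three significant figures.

36.9 kips

Shear plane L_v = 1.375 + 3·1.75 = 6.625 in; A_gv = 6.625 × 0.25 = 1.656 in².
A_nv = (6.625 − 3.5·0.75) × 0.25 = 1 in².
A_nt = (1 − 0.5·0.75) × 0.25 = 0.1562 in².
0.6 F_u A_nv = 39 kips; 0.6 F_y A_gv = 49.69 kips → shear rupture governs the shear term.
R_n = 39 + 1.0 × 65 × 0.1562 = 49.16 kips.
Design strength φR_n = 0.75 × 49.16 = 36.9 kips.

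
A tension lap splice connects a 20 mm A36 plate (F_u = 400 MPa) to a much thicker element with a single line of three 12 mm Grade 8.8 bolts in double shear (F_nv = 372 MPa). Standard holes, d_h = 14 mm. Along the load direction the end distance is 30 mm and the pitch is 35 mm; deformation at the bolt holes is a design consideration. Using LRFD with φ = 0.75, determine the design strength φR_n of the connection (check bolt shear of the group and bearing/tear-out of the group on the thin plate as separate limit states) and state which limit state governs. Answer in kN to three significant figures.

Bolt shear: A_b = π·12²/4 = 113.1 mm²; R_n = 372 × 113.1 × 3 × 2 / 1000 = 252.4 kN → 0.75 × 252.4 = 189 kN.
Bearing (1.2 l_c t F_u ≤ 2.4 d t F_u): upper limit = 2.4·12·20·400 / 1000 = 230.4 kN.
  Edge l_c = 30 − 14/2 = 23 → r_n = 220.8 kN; interior l_c = 35 − 14 = 21 → r_n = 201.6 kN.
  R_n,bearing = 1·220.8 + 2·201.6 = 624 kN → 0.75 × 624 = 468 kN.
Bolt shear governs: 189 kN.

189 kN (bolt shear governs)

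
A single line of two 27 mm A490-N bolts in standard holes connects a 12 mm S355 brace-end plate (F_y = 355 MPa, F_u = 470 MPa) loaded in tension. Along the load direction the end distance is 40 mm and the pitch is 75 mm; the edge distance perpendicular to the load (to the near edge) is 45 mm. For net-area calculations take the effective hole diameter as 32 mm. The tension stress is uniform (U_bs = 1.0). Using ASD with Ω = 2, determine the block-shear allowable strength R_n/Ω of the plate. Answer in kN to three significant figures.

Shear plane L_v = 40 + 1·75 = 115 mm; A_gv = 115 × 12 = 1380 mm².
A_nv = (115 − 1.5·32) × 12 = 804 mm².
A_nt = (45 − 0.5·32) × 12 = 348 mm².
0.6 F_u A_nv = 226.7 kN; 0.6 F_y A_gv = 293.9 kN → shear rupture governs the shear term.
R_n = 226.7 + 1.0 × 470 × 348 / 1000 = 390.3 kN.
Allowable strength R_n/Ω = 390.3 / 2 = 195 kN.

195 kN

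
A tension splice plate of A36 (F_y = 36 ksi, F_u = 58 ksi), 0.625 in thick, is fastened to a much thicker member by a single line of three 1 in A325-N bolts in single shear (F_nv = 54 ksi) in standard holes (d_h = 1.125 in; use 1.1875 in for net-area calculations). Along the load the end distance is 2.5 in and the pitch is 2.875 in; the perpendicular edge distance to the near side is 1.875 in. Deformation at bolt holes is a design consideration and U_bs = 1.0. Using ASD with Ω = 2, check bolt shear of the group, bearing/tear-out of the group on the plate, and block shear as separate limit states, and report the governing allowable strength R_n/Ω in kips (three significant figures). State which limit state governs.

63.6 kips (bolt shear governs)

Bolt shear: A_b = π·1²/4 = 0.7854 in²; R_n = 54 × 0.7854 × 3 × 1 = 127.2 kips → 127.2 / 2 = 63.6 kips.
Bearing: edge l_c = 1.938, r_n = 84.28 kips; interior l_c = 1.75, r_n = 76.12 kips; R_n = 84.28 + 2·76.12 = 236.5 kips → 118 kips.
Block shear: A_gv = 5.156, A_nv = 3.301, A_nt = 0.8008 in²; R_n = min(0.6F_uA_nv, 0.6F_yA_gv) + U_bs·F_u·A_nt = 157.8 kips → 78.9 kips.
Bolt shear governs: 63.6 kips.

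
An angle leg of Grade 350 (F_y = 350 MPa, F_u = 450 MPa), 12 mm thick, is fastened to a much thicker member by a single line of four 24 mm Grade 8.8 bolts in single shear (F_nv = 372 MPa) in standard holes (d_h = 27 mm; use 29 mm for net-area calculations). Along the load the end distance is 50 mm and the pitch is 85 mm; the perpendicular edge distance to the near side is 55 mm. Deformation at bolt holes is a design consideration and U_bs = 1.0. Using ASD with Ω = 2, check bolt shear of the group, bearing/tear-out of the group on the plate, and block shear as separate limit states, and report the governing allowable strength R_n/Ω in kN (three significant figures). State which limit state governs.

337 kN (bolt shear governs)

Bolt shear: A_b = π·24²/4 = 452.4 mm²; R_n = 372 × 452.4 × 4 × 1 / 1000 = 673.2 kN → 673.2 / 2 = 337 kN.
Bearing: edge l_c = 36.5, r_n = 236.5 kN; interior l_c = 58, r_n = 311 kN; R_n = 236.5 + 3·311 = 1170 kN → 585 kN.
Block shear: A_gv = 3660, A_nv = 2442, A_nt = 486 mm²; R_n = min(0.6F_uA_nv, 0.6F_yA_gv) + U_bs·F_u·A_nt = 878 kN → 439 kN.
Bolt shear governs: 337 kN.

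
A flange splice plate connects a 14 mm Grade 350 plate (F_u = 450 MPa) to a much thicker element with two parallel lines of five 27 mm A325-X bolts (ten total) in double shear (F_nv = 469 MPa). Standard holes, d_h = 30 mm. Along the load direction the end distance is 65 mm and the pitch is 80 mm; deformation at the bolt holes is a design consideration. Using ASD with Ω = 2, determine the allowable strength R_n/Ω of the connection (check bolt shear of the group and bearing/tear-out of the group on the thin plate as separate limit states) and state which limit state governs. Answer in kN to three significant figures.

Bolt shear: A_b = π·27²/4 = 572.6 mm²; R_n = 469 × 572.6 × 10 × 2 / 1000 = 5371 kN → 5371 / 2 = 2690 kN.
Bearing (1.2 l_c t F_u ≤ 2.4 d t F_u): upper limit = 2.4·27·14·450 / 1000 = 408.2 kN.
  Edge l_c = 65 − 30/2 = 50 → r_n = 378 kN; interior l_c = 80 − 30 = 50 → r_n = 378 kN.
  R_n,bearing = 2·378 + 8·378 = 3780 kN → 3780 / 2 = 1890 kN.
Bearing governs: 1890 kN.

1890 kN (bearing governs)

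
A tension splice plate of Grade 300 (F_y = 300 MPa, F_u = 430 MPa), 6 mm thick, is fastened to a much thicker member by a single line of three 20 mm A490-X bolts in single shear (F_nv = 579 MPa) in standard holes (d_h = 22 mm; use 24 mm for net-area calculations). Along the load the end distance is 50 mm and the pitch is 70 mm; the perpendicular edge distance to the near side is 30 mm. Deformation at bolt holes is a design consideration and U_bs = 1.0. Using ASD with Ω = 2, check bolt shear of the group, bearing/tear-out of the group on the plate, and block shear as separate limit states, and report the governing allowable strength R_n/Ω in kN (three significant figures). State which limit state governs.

Bolt shear: A_b = π·20²/4 = 314.2 mm²; R_n = 579 × 314.2 × 3 × 1 / 1000 = 545.7 kN → 545.7 / 2 = 273 kN.
Bearing: edge l_c = 39, r_n = 120.7 kN; interior l_c = 48, r_n = 123.8 kN; R_n = 120.7 + 2·123.8 = 368.4 kN → 184 kN.
Block shear: A_gv = 1140, A_nv = 780, A_nt = 108 mm²; R_n = min(0.6F_uA_nv, 0.6F_yA_gv) + U_bs·F_u·A_nt = 247.7 kN → 124 kN.
Block shear governs: 124 kN.

124 kN (block shear governs)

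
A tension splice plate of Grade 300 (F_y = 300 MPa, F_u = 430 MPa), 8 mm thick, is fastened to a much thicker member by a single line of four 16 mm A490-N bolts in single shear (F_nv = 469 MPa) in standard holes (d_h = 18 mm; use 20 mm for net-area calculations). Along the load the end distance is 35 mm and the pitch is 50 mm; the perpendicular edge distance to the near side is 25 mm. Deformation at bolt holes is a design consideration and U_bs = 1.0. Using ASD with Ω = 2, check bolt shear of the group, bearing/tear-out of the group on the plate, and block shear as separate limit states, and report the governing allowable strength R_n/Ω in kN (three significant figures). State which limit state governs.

144 kN (block shear governs)

Bolt shear: A_b = π·16²/4 = 201.1 mm²; R_n = 469 × 201.1 × 4 × 1 / 1000 = 377.2 kN → 377.2 / 2 = 189 kN.
Bearing: edge l_c = 26, r_n = 107.3 kN; interior l_c = 32, r_n = 132.1 kN; R_n = 107.3 + 3·132.1 = 503.6 kN → 252 kN.
Block shear: A_gv = 1480, A_nv = 920, A_nt = 120 mm²; R_n = min(0.6F_uA_nv, 0.6F_yA_gv) + U_bs·F_u·A_nt = 289 kN → 144 kN.
Block shear governs: 144 kN.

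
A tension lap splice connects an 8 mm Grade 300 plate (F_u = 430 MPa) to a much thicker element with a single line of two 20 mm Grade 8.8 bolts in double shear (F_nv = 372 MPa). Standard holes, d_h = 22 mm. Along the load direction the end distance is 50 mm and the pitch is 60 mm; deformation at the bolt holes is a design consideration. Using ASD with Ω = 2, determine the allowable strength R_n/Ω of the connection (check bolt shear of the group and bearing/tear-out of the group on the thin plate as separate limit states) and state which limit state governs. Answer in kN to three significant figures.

Bolt shear: A_b = π·20²/4 = 314.2 mm²; R_n = 372 × 314.2 × 2 × 2 / 1000 = 467.5 kN → 467.5 / 2 = 234 kN.
Bearing (1.2 l_c t F_u ≤ 2.4 d t F_u): upper limit = 2.4·20·8·430 / 1000 = 165.1 kN.
  Edge l_c = 50 − 22/2 = 39 → r_n = 161 kN; interior l_c = 60 − 22 = 38 → r_n = 156.9 kN.
  R_n,bearing = 1·161 + 1·156.9 = 317.9 kN → 317.9 / 2 = 159 kN.
Bearing governs: 159 kN.

159 kN (bearing governs)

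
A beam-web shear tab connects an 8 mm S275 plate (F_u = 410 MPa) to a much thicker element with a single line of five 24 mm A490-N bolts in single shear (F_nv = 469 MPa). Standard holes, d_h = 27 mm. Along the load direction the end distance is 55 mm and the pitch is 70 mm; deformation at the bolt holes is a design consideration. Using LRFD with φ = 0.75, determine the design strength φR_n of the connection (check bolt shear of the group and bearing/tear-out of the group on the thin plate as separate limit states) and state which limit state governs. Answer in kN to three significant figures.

Bolt shear: A_b = π·24²/4 = 452.4 mm²; R_n = 469 × 452.4 × 5 × 1 / 1000 = 1061 kN → 0.75 × 1061 = 796 kN.
Bearing (1.2 l_c t F_u ≤ 2.4 d t F_u): upper limit = 2.4·24·8·410 / 1000 = 188.9 kN.
  Edge l_c = 55 − 27/2 = 41.5 → r_n = 163.3 kN; interior l_c = 70 − 27 = 43 → r_n = 169.2 kN.
  R_n,bearing = 1·163.3 + 4·169.2 = 840.3 kN → 0.75 × 840.3 = 630 kN.
Bearing governs: 630 kN.

630 kN (bearing governs)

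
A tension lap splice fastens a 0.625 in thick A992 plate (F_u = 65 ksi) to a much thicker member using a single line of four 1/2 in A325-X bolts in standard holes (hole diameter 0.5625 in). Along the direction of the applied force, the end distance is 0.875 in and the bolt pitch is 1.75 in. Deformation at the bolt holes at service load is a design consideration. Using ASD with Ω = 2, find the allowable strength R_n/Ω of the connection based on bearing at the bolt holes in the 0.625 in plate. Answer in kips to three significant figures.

87.6 kips

Per bolt r_n = 1.2 l_c t F_u ≤ 2.4 d t F_u; upper limit = 2.4 × 0.5 × 0.625 × 65 = 48.75 kips.
Edge bolt: l_c = 0.875 − 0.5625/2 = 0.5938 in → 1.2 × 0.5938 × 0.625 × 65 = 28.95 → r_n = 28.95 kips.
Interior bolts: l_c = 1.75 − 0.5625 = 1.188 in → 1.2 × 1.188 × 0.625 × 65 = 57.89 → r_n = 48.75 kips.
R_n = 1 × 28.95 + 3 × 48.75 = 175.2 kips.
Allowable strength R_n/Ω = 175.2 / 2 = 87.6 kips.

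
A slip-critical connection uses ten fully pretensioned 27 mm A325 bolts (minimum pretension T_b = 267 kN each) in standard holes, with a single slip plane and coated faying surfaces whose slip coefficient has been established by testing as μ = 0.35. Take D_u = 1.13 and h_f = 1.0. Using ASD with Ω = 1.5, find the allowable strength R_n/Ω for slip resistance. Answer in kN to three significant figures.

704 kN

R_n = μ · D_u · h_f · T_b · n_s · n_b = 0.35 × 1.13 × 1.0 × 267 × 1 × 10 = 1056 kN.
Allowable strength R_n/Ω = 1056 / 1.5 = 704 kN.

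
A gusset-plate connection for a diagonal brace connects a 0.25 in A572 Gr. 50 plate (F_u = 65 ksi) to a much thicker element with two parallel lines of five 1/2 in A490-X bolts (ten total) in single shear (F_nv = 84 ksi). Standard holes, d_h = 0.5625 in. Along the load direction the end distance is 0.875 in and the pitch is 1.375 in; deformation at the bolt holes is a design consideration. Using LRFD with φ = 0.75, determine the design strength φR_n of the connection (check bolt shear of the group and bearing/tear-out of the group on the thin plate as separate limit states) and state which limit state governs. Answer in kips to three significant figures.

Bolt shear: A_b = π·0.5²/4 = 0.1963 in²; R_n = 84 × 0.1963 × 10 × 1 = 164.9 kips → 0.75 × 164.9 = 124 kips.
Bearing (1.2 l_c t F_u ≤ 2.4 d t F_u): upper limit = 2.4·0.5·0.25·65 = 19.5 kips.
  Edge l_c = 0.875 − 0.5625/2 = 0.5938 → r_n = 11.58 kips; interior l_c = 1.375 − 0.5625 = 0.8125 → r_n = 15.84 kips.
  R_n,bearing = 2·11.58 + 8·15.84 = 149.9 kips → 0.75 × 149.9 = 112 kips.
Bearing governs: 112 kips.

112 kips (bearing governs)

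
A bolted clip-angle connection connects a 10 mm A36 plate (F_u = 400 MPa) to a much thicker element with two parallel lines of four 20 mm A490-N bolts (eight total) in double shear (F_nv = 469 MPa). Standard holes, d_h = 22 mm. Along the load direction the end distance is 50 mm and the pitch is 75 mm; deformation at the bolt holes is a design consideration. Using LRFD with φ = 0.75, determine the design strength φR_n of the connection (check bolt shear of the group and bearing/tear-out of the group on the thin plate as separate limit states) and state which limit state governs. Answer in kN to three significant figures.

Bolt shear: A_b = π·20²/4 = 314.2 mm²; R_n = 469 × 314.2 × 8 × 2 / 1000 = 2357 kN → 0.75 × 2357 = 1770 kN.
Bearing (1.2 l_c t F_u ≤ 2.4 d t F_u): upper limit = 2.4·20·10·400 / 1000 = 192 kN.
  Edge l_c = 50 − 22/2 = 39 → r_n = 187.2 kN; interior l_c = 75 − 22 = 53 → r_n = 192 kN.
  R_n,bearing = 2·187.2 + 6·192 = 1526 kN → 0.75 × 1526 = 1140 kN.
Bearing governs: 1140 kN.

1140 kN (bearing governs)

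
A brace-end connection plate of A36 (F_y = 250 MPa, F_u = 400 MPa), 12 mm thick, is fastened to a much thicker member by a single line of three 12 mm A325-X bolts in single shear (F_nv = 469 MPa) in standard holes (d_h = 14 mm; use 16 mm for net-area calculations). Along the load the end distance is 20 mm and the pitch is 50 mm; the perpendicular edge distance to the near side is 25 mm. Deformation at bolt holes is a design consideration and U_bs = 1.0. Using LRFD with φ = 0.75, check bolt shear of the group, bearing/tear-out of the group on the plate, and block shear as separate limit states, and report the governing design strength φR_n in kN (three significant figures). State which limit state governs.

Bolt shear: A_b = π·12²/4 = 113.1 mm²; R_n = 469 × 113.1 × 3 × 1 / 1000 = 159.1 kN → 0.75 × 159.1 = 119 kN.
Bearing: edge l_c = 13, r_n = 74.88 kN; interior l_c = 36, r_n = 138.2 kN; R_n = 74.88 + 2·138.2 = 351.4 kN → 264 kN.
Block shear: A_gv = 1440, A_nv = 960, A_nt = 204 mm²; R_n = min(0.6F_uA_nv, 0.6F_yA_gv) + U_bs·F_u·A_nt = 297.6 kN → 223 kN.
Bolt shear governs: 119 kN.

119 kN (bolt shear governs)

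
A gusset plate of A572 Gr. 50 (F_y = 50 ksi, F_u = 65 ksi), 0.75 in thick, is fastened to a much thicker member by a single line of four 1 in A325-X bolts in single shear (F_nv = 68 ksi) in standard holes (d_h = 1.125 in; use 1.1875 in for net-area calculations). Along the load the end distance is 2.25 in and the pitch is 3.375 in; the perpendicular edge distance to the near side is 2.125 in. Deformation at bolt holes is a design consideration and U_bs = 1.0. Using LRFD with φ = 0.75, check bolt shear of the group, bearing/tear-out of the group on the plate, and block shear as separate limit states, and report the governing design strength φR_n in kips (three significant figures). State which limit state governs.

160 kips (bolt shear governs)

Bolt shear: A_b = π·1²/4 = 0.7854 in²; R_n = 68 × 0.7854 × 4 × 1 = 213.6 kips → 0.75 × 213.6 = 160 kips.
Bearing: edge l_c = 1.688, r_n = 98.72 kips; interior l_c = 2.25, r_n = 117 kips; R_n = 98.72 + 3·117 = 449.7 kips → 337 kips.
Block shear: A_gv = 9.281, A_nv = 6.164, A_nt = 1.148 in²; R_n = min(0.6F_uA_nv, 0.6F_yA_gv) + U_bs·F_u·A_nt = 315 kips → 236 kips.
Bolt shear governs: 160 kips.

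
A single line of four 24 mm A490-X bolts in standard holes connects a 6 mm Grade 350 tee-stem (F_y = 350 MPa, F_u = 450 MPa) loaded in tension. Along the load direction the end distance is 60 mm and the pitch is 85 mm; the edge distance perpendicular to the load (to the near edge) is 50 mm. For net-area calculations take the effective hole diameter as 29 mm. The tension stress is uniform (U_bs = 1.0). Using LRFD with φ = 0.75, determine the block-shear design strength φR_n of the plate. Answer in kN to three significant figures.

331 kN

Shear plane L_v = 60 + 3·85 = 315 mm; A_gv = 315 × 6 = 1890 mm².
A_nv = (315 − 3.5·29) × 6 = 1281 mm².
A_nt = (50 − 0.5·29) × 6 = 213 mm².
0.6 F_u A_nv = 345.9 kN; 0.6 F_y A_gv = 396.9 kN → shear rupture governs the shear term.
R_n = 345.9 + 1.0 × 450 × 213 / 1000 = 441.7 kN.
Design strength φR_n = 0.75 × 441.7 = 331 kN.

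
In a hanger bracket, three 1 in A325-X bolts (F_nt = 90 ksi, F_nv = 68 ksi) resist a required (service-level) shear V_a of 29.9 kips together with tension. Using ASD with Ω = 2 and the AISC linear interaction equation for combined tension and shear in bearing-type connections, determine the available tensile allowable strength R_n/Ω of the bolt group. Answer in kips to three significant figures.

98.3 kips

A_b = π·1²/4 = 0.7854 in²; f_rv = 29.9 / (3 × 0.7854) = 12.69 ksi.
F'_nt = 1.3 F_nt − (Ω F_nt / F_nv) f_rv = 1.3·90 − (2·90/68)·12.69 = 83.41 ksi, capped at F_nt → F'_nt = 83.41 ksi.
R_n = F'_nt · A_b · n = 83.41 × 0.7854 × 3 = 196.5 kips.
Allowable strength R_n/Ω = 196.5 / 2 = 98.3 kips.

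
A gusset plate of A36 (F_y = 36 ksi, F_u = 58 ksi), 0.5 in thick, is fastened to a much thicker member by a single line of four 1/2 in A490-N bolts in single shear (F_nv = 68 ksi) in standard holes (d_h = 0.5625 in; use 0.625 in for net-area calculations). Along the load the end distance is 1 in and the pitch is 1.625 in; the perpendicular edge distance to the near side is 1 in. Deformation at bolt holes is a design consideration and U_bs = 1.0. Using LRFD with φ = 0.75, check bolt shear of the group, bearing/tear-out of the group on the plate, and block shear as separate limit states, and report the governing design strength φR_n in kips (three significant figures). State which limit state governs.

40.1 kips (bolt shear governs)

Bolt shear: A_b = π·0.5²/4 = 0.1963 in²; R_n = 68 × 0.1963 × 4 × 1 = 53.41 kips → 0.75 × 53.41 = 40.1 kips.
Bearing: edge l_c = 0.7188, r_n = 25.01 kips; interior l_c = 1.062, r_n = 34.8 kips; R_n = 25.01 + 3·34.8 = 129.4 kips → 97.1 kips.
Block shear: A_gv = 2.938, A_nv = 1.844, A_nt = 0.3438 in²; R_n = min(0.6F_uA_nv, 0.6F_yA_gv) + U_bs·F_u·A_nt = 83.39 kips → 62.5 kips.
Bolt shear governs: 40.1 kips.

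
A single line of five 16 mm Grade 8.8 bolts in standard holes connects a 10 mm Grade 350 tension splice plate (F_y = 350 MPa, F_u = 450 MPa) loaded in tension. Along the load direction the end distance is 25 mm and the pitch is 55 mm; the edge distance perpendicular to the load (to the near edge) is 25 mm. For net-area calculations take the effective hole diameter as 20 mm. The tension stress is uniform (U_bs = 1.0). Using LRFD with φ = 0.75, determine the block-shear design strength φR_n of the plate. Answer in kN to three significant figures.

Shear plane L_v = 25 + 4·55 = 245 mm; A_gv = 245 × 10 = 2450 mm².
A_nv = (245 − 4.5·20) × 10 = 1550 mm².
A_nt = (25 − 0.5·20) × 10 = 150 mm².
0.6 F_u A_nv = 418.5 kN; 0.6 F_y A_gv = 514.5 kN → shear rupture governs the shear term.
R_n = 418.5 + 1.0 × 450 × 150 / 1000 = 486 kN.
Design strength φR_n = 0.75 × 486 = 364 kN.

364 kN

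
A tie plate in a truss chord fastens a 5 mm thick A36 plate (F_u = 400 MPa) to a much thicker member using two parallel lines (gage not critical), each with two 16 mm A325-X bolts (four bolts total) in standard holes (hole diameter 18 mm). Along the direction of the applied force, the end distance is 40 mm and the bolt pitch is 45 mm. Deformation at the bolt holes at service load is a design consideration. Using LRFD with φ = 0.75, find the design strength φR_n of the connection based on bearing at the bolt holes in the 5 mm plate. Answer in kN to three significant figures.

Per bolt r_n = 1.2 l_c t F_u ≤ 2.4 d t F_u; upper limit = 2.4 × 16 × 5 × 400 / 1000 = 76.8 kN.
Edge bolt: l_c = 40 − 18/2 = 31 mm → 1.2 × 31 × 5 × 400 / 1000 = 74.4 → r_n = 74.4 kN.
Interior bolts: l_c = 45 − 18 = 27 mm → 1.2 × 27 × 5 × 400 / 1000 = 64.8 → r_n = 64.8 kN.
R_n = 2 × 74.4 + 2 × 64.8 = 278.4 kN.
Design strength φR_n = 0.75 × 278.4 = 209 kN.

209 kN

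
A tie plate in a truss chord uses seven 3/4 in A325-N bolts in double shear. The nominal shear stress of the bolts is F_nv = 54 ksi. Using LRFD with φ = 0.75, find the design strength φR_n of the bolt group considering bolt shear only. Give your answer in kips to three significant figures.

A_b = π × 0.75² / 4 = 0.4418 in².
R_n = F_nv · A_b · n · n_s = 54 × 0.4418 × 7 × 2 = 334 kips.
Design strength φR_n = 0.75 × 334 = 250 kips.

250 kips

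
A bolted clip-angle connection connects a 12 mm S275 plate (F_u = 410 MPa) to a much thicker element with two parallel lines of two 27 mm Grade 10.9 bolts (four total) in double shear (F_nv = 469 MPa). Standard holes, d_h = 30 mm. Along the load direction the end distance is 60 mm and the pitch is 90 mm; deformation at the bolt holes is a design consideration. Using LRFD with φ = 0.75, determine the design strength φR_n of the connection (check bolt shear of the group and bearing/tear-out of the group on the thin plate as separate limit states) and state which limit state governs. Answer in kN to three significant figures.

Bolt shear: A_b = π·27²/4 = 572.6 mm²; R_n = 469 × 572.6 × 4 × 2 / 1000 = 2148 kN → 0.75 × 2148 = 1610 kN.
Bearing (1.2 l_c t F_u ≤ 2.4 d t F_u): upper limit = 2.4·27·12·410 / 1000 = 318.8 kN.
  Edge l_c = 60 − 30/2 = 45 → r_n = 265.7 kN; interior l_c = 90 − 30 = 60 → r_n = 318.8 kN.
  R_n,bearing = 2·265.7 + 2·318.8 = 1169 kN → 0.75 × 1169 = 877 kN.
Bearing governs: 877 kN.

877 kN (bearing governs)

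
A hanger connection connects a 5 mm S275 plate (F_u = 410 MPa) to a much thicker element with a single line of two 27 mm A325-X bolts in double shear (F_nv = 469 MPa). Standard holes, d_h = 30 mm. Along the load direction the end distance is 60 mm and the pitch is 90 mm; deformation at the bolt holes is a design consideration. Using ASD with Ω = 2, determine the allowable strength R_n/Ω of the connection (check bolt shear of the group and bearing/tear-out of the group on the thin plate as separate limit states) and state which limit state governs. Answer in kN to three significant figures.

Bolt shear: A_b = π·27²/4 = 572.6 mm²; R_n = 469 × 572.6 × 2 × 2 / 1000 = 1074 kN → 1074 / 2 = 537 kN.
Bearing (1.2 l_c t F_u ≤ 2.4 d t F_u): upper limit = 2.4·27·5·410 / 1000 = 132.8 kN.
  Edge l_c = 60 − 30/2 = 45 → r_n = 110.7 kN; interior l_c = 90 − 30 = 60 → r_n = 132.8 kN.
  R_n,bearing = 1·110.7 + 1·132.8 = 243.5 kN → 243.5 / 2 = 122 kN.
Bearing governs: 122 kN.

122 kN (bearing governs)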